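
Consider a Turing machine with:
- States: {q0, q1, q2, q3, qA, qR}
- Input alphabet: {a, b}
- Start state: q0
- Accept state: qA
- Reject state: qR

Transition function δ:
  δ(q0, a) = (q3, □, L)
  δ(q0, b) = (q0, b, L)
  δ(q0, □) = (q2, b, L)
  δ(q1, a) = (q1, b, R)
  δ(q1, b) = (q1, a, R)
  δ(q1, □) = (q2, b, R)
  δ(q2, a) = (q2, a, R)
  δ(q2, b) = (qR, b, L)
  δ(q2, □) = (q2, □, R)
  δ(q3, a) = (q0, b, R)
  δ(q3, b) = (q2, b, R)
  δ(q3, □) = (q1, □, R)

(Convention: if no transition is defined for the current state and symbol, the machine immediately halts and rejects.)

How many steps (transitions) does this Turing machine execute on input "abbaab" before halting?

Execution trace:
Initial: [q0]abbaab
Step 1: δ(q0, a) = (q3, □, L) → [q3]□□bbaab
Step 2: δ(q3, □) = (q1, □, R) → □[q1]□bbaab
Step 3: δ(q1, □) = (q2, b, R) → □b[q2]bbaab
Step 4: δ(q2, b) = (qR, b, L) → □[qR]bbbaab

The machine reaches the reject state qR and halts.

The machine executed 4 steps before halting.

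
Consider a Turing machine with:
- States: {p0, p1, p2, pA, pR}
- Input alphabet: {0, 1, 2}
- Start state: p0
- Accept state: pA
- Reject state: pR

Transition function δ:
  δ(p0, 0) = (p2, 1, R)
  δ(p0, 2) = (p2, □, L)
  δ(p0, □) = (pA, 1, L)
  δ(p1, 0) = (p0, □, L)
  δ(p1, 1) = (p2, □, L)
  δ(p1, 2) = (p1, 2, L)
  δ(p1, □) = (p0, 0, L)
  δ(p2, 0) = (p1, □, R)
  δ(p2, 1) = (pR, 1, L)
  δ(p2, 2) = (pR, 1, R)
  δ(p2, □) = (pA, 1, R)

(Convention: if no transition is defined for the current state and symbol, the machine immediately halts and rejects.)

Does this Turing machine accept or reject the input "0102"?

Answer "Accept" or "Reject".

Execution trace:
Initial: [p0]0102
Step 1: δ(p0, 0) = (p2, 1, R) → 1[p2]102
Step 2: δ(p2, 1) = (pR, 1, L) → [pR]1102

The machine reaches the reject state pR and halts.

Answer: Reject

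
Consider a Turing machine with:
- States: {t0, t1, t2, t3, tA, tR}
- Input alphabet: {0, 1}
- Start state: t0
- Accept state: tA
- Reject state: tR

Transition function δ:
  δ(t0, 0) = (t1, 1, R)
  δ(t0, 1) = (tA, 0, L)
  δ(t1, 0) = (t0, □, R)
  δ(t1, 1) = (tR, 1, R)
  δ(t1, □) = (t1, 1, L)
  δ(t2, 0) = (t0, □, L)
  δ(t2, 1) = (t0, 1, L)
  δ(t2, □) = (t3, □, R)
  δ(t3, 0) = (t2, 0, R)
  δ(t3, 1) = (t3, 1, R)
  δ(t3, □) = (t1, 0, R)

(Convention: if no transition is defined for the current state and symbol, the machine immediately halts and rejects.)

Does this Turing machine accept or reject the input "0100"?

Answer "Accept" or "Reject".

Execution trace:
Initial: [t0]0100
Step 1: δ(t0, 0) = (t1, 1, R) → 1[t1]100
Step 2: δ(t1, 1) = (tR, 1, R) → 11[tR]00

The machine reaches the reject state tR and halts.

Answer: Reject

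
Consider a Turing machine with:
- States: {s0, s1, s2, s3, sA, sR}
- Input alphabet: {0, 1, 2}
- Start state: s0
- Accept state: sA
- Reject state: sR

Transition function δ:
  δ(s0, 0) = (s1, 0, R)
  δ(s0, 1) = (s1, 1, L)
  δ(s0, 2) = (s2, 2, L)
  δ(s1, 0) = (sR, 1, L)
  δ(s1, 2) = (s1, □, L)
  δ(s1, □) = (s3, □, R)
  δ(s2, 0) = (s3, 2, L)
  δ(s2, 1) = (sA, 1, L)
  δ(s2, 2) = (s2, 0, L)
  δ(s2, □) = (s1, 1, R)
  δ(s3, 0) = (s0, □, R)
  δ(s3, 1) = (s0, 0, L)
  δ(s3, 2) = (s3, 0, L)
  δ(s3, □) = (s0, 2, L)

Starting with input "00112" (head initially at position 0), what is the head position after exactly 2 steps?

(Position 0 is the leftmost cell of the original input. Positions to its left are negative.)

Execution trace (head position shown):
Step 0: [s0]00112  (head at position 0)
Step 1: move right → 0[s1]0112  (head at position 1)
Step 2: move left → [sR]01112  (head at position 0)

After 2 steps, the head is at position 0.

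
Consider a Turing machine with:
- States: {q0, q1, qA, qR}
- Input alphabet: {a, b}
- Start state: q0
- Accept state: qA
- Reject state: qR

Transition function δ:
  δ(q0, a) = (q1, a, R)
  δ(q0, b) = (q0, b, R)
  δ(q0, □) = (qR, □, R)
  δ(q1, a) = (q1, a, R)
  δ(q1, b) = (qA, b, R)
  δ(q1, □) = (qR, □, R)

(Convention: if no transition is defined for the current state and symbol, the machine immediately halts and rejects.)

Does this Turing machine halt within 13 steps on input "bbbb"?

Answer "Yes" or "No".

Execution trace:
Initial: [q0]bbbb
Step 1: δ(q0, b) = (q0, b, R) → b[q0]bbb
Step 2: δ(q0, b) = (q0, b, R) → bb[q0]bb
Step 3: δ(q0, b) = (q0, b, R) → bbb[q0]b
Step 4: δ(q0, b) = (q0, b, R) → bbbb[q0]□
Step 5: δ(q0, □) = (qR, □, R) → bbbb□[qR]□

The machine reaches the reject state qR and halts.
The machine halted after 5 steps (within the 13-step bound).

Answer: Yes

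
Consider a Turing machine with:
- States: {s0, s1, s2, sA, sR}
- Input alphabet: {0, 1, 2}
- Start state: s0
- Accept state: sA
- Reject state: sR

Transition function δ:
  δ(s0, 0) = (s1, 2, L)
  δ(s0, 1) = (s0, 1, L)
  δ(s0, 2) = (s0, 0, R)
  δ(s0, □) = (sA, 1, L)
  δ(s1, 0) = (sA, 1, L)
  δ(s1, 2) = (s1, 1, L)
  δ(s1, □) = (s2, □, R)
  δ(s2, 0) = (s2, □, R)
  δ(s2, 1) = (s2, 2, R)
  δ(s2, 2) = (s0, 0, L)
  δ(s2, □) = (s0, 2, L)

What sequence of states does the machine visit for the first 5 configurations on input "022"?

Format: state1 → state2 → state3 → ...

Execution trace:
Initial: [s0]022
Step 1: δ(s0, 0) = (s1, 2, L) → [s1]□222
Step 2: δ(s1, □) = (s2, □, R) → □[s2]222
Step 3: δ(s2, 2) = (s0, 0, L) → [s0]□022
Step 4: δ(s0, □) = (sA, 1, L) → [sA]□1022

The machine reaches the accept state sA and halts.

State sequence: s0 → s1 → s2 → s0 → sA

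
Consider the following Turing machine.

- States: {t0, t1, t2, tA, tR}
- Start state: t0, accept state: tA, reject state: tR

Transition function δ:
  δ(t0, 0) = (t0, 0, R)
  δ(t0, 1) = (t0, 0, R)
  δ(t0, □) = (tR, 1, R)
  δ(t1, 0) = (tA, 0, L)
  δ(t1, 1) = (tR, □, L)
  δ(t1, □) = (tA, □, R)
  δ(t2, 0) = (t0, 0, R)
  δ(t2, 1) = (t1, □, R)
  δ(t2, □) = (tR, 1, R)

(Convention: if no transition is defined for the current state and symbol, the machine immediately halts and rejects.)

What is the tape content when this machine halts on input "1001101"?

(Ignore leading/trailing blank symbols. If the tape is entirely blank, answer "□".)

Execution trace:
Initial: [t0]1001101
Step 1: δ(t0, 1) = (t0, 0, R) → 0[t0]001101
Step 2: δ(t0, 0) = (t0, 0, R) → 00[t0]01101
Step 3: δ(t0, 0) = (t0, 0, R) → 000[t0]1101
Step 4: δ(t0, 1) = (t0, 0, R) → 0000[t0]101
Step 5: δ(t0, 1) = (t0, 0, R) → 00000[t0]01
Step 6: δ(t0, 0) = (t0, 0, R) → 000000[t0]1
Step 7: δ(t0, 1) = (t0, 0, R) → 0000000[t0]□
Step 8: δ(t0, □) = (tR, 1, R) → 00000001[tR]□

The machine reaches the reject state tR and halts.

Final tape (ignoring leading/trailing blanks): 00000001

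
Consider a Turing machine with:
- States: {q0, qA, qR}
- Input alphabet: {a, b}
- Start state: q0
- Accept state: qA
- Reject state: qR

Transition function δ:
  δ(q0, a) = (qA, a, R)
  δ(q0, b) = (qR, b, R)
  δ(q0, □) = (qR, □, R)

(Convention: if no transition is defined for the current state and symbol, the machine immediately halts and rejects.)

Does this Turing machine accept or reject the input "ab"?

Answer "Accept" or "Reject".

Execution trace:
Initial: [q0]ab
Step 1: δ(q0, a) = (qA, a, R) → a[qA]b

The machine reaches the accept state qA and halts.

Answer: Accept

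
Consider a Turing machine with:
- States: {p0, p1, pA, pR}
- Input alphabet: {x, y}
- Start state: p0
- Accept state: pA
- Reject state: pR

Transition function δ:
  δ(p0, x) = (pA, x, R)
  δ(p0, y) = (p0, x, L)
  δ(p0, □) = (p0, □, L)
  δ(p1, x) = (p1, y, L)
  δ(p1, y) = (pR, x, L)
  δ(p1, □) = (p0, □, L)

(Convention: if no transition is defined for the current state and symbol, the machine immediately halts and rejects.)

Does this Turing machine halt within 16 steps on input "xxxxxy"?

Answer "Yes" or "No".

Execution trace:
Initial: [p0]xxxxxy
Step 1: δ(p0, x) = (pA, x, R) → x[pA]xxxxy

The machine reaches the accept state pA and halts.
The machine halted after 1 step (within the 16-step bound).

Answer: Yes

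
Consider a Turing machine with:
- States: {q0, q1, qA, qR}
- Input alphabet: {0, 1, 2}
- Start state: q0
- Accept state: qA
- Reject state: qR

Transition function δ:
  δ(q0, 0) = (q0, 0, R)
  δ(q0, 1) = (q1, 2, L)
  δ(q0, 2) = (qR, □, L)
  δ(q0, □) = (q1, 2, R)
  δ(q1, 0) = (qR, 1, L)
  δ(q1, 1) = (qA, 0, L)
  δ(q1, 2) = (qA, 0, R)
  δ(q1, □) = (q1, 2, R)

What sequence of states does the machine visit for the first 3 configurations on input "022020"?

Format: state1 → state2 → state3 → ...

Execution trace:
Initial: [q0]022020
Step 1: δ(q0, 0) = (q0, 0, R) → 0[q0]22020
Step 2: δ(q0, 2) = (qR, □, L) → [qR]0□2020

The machine reaches the reject state qR and halts.

State sequence: q0 → q0 → qR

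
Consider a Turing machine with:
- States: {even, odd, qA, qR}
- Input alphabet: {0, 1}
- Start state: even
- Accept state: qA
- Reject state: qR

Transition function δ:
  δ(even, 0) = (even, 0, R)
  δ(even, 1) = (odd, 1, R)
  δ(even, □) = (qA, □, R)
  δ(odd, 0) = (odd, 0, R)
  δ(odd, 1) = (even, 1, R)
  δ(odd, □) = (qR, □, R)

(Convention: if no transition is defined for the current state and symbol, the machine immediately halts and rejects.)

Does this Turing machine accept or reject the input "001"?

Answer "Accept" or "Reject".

Execution trace:
Initial: [even]001
Step 1: δ(even, 0) = (even, 0, R) → 0[even]01
Step 2: δ(even, 0) = (even, 0, R) → 00[even]1
Step 3: δ(even, 1) = (odd, 1, R) → 001[odd]□
Step 4: δ(odd, □) = (qR, □, R) → 001□[qR]□

The machine reaches the reject state qR and halts.

Answer: Reject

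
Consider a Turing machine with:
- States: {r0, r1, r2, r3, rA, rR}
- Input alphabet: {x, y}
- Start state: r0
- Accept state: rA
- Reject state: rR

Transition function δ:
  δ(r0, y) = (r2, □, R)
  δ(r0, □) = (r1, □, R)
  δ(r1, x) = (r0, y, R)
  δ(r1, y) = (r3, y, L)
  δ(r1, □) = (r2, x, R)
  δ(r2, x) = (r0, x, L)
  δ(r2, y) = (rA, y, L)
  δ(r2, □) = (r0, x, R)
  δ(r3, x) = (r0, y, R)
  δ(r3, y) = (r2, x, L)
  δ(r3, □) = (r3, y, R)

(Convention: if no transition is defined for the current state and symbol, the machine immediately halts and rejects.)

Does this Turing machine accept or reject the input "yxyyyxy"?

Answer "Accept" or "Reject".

Execution trace:
Initial: [r0]yxyyyxy
Step 1: δ(r0, y) = (r2, □, R) → □[r2]xyyyxy
Step 2: δ(r2, x) = (r0, x, L) → [r0]□xyyyxy
Step 3: δ(r0, □) = (r1, □, R) → □[r1]xyyyxy
Step 4: δ(r1, x) = (r0, y, R) → □y[r0]yyyxy
Step 5: δ(r0, y) = (r2, □, R) → □y□[r2]yyxy
Step 6: δ(r2, y) = (rA, y, L) → □y[rA]□yyxy

The machine reaches the accept state rA and halts.

Answer: Accept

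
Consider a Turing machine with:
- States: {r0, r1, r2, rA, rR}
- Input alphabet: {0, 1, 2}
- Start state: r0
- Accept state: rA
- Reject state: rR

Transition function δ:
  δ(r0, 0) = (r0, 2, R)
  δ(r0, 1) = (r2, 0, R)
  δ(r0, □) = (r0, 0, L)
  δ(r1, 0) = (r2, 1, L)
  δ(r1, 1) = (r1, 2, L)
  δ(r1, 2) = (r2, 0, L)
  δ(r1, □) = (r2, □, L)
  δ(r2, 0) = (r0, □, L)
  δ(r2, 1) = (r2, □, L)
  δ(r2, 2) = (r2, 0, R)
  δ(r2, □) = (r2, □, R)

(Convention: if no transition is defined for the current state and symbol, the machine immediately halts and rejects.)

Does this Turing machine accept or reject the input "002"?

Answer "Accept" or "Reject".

Execution trace:
Initial: [r0]002
Step 1: δ(r0, 0) = (r0, 2, R) → 2[r0]02
Step 2: δ(r0, 0) = (r0, 2, R) → 22[r0]2

No transition is defined for δ(r0, 2). By convention the machine halts and rejects.

Answer: Reject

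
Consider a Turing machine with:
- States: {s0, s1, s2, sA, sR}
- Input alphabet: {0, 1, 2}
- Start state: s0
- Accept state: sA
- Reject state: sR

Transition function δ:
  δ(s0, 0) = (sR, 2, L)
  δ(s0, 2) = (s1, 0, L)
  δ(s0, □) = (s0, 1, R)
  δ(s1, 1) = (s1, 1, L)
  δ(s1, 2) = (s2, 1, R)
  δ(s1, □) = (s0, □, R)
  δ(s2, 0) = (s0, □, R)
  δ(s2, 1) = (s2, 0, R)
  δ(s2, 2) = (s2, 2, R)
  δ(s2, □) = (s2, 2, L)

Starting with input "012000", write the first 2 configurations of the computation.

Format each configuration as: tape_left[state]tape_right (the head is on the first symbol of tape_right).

Transitions applied:
Step 1: δ(s0, 0) = (sR, 2, L)

The first 2 configurations are:
[s0]012000 ⊢ [sR]□212000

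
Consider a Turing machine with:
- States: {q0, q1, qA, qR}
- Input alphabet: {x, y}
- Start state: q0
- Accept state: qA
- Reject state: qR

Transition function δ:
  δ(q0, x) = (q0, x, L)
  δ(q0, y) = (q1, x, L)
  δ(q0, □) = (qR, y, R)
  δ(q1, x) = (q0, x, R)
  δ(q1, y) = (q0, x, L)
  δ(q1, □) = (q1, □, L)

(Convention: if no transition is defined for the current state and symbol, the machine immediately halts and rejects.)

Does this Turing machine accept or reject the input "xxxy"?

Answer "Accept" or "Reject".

Execution trace:
Initial: [q0]xxxy
Step 1: δ(q0, x) = (q0, x, L) → [q0]□xxxy
Step 2: δ(q0, □) = (qR, y, R) → y[qR]xxxy

The machine reaches the reject state qR and halts.

Answer: Reject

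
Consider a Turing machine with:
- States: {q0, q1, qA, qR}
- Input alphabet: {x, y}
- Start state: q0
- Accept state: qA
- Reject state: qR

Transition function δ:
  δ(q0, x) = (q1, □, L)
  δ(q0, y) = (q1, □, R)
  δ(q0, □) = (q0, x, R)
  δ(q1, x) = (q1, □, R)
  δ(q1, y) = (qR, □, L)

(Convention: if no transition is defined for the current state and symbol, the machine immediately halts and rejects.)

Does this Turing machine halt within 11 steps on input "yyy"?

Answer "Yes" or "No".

Execution trace:
Initial: [q0]yyy
Step 1: δ(q0, y) = (q1, □, R) → □[q1]yy
Step 2: δ(q1, y) = (qR, □, L) → [qR]□□y

The machine reaches the reject state qR and halts.
The machine halted after 2 steps (within the 11-step bound).

Answer: Yes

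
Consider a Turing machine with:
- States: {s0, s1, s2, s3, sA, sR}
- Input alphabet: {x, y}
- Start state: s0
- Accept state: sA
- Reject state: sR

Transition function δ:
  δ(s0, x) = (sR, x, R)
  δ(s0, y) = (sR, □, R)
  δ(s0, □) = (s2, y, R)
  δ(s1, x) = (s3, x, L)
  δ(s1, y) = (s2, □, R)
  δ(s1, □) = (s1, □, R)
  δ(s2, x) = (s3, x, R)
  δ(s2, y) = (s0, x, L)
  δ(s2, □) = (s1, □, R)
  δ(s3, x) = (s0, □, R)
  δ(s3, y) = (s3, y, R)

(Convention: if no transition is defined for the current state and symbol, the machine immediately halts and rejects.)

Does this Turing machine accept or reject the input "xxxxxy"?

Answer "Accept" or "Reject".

Execution trace:
Initial: [s0]xxxxxy
Step 1: δ(s0, x) = (sR, x, R) → x[sR]xxxxy

The machine reaches the reject state sR and halts.

Answer: Reject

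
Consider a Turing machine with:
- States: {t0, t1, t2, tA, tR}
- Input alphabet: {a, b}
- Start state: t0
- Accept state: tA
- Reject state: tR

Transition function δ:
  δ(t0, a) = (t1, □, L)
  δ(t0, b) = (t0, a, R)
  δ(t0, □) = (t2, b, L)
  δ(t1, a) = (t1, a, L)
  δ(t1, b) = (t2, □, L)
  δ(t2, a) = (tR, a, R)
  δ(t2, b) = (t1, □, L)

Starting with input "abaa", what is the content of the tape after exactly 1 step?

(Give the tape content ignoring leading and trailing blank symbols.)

Execution trace:
Initial: [t0]abaa
Step 1: δ(t0, a) = (t1, □, L) → [t1]□□baa

No transition is defined for δ(t1, □). By convention the machine halts and rejects.

After 1 step, the tape (ignoring leading/trailing blanks) is: baa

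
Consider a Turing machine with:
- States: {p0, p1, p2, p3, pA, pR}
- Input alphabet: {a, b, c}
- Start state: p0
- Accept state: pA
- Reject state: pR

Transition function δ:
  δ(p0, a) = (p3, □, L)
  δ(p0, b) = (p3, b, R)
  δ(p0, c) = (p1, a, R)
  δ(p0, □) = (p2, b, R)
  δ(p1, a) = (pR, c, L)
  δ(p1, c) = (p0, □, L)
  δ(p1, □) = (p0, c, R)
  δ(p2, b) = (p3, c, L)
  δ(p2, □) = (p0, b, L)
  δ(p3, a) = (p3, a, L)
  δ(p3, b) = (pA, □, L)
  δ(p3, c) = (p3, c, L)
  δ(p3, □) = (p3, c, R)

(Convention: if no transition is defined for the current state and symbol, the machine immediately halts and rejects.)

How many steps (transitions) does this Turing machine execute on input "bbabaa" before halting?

Execution trace:
Initial: [p0]bbabaa
Step 1: δ(p0, b) = (p3, b, R) → b[p3]babaa
Step 2: δ(p3, b) = (pA, □, L) → [pA]b□abaa

The machine reaches the accept state pA and halts.

The machine executed 2 steps before halting.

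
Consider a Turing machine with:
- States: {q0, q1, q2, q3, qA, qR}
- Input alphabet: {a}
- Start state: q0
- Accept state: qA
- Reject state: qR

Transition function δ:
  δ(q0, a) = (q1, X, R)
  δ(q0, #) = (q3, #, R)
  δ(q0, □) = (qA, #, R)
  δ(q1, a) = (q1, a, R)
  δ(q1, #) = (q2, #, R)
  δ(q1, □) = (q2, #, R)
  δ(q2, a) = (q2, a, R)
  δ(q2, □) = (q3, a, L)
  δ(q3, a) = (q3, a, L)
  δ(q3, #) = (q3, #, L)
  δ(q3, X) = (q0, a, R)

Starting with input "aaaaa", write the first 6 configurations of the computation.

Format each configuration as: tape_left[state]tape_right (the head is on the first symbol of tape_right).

Transitions applied:
Step 1: δ(q0, a) = (q1, X, R)
Step 2: δ(q1, a) = (q1, a, R)
Step 3: δ(q1, a) = (q1, a, R)
Step 4: δ(q1, a) = (q1, a, R)
Step 5: δ(q1, a) = (q1, a, R)

The first 6 configurations are:
[q0]aaaaa ⊢ X[q1]aaaa ⊢ Xa[q1]aaa ⊢ Xaa[q1]aa ⊢ Xaaa[q1]a ⊢ Xaaaa[q1]□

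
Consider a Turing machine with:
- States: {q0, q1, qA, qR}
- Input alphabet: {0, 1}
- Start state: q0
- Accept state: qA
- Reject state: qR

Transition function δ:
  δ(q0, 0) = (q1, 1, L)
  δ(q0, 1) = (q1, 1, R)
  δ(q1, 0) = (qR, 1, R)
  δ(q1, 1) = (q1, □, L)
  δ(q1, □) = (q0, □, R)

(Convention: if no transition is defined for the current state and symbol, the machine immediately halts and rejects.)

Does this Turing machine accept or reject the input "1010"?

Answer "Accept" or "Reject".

Execution trace:
Initial: [q0]1010
Step 1: δ(q0, 1) = (q1, 1, R) → 1[q1]010
Step 2: δ(q1, 0) = (qR, 1, R) → 11[qR]10

The machine reaches the reject state qR and halts.

Answer: Reject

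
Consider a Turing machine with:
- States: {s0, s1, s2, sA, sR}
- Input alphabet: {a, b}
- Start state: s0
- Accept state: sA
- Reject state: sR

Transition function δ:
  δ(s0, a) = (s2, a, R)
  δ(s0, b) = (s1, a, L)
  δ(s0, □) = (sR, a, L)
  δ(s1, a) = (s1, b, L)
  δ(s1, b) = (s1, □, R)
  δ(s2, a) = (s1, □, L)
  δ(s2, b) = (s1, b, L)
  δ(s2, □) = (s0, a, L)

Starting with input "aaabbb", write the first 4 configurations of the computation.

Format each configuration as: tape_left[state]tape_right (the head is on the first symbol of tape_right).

Transitions applied:
Step 1: δ(s0, a) = (s2, a, R)
Step 2: δ(s2, a) = (s1, □, L)
Step 3: δ(s1, a) = (s1, b, L)

The first 4 configurations are:
[s0]aaabbb ⊢ a[s2]aabbb ⊢ [s1]a□abbb ⊢ [s1]□b□abbb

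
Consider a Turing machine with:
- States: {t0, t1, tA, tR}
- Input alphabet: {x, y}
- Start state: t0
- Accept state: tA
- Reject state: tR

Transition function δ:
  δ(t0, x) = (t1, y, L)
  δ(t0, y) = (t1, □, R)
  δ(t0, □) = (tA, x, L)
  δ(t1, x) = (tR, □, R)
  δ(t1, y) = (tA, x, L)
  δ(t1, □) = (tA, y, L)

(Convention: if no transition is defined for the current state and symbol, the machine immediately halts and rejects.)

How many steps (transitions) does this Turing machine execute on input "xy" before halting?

Execution trace:
Initial: [t0]xy
Step 1: δ(t0, x) = (t1, y, L) → [t1]□yy
Step 2: δ(t1, □) = (tA, y, L) → [tA]□yyy

The machine reaches the accept state tA and halts.

The machine executed 2 steps before halting.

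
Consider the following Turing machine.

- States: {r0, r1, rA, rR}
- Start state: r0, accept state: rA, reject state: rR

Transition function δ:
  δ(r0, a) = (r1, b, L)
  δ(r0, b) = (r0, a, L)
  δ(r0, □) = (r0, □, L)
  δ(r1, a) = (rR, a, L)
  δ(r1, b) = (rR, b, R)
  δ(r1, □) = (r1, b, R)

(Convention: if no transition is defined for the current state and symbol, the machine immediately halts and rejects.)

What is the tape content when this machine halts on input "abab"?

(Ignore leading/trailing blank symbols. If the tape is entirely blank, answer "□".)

Execution trace:
Initial: [r0]abab
Step 1: δ(r0, a) = (r1, b, L) → [r1]□bbab
Step 2: δ(r1, □) = (r1, b, R) → b[r1]bbab
Step 3: δ(r1, b) = (rR, b, R) → bb[rR]bab

The machine reaches the reject state rR and halts.

Final tape (ignoring leading/trailing blanks): bbbab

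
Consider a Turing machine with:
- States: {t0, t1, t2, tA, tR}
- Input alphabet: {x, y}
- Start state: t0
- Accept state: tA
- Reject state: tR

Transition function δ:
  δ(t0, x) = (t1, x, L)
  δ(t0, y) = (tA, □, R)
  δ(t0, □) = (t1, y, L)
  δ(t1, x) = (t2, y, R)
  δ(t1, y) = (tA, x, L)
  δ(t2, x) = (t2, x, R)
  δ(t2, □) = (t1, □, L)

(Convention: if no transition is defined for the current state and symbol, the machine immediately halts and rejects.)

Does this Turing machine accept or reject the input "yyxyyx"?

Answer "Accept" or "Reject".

Execution trace:
Initial: [t0]yyxyyx
Step 1: δ(t0, y) = (tA, □, R) → □[tA]yxyyx

The machine reaches the accept state tA and halts.

Answer: Accept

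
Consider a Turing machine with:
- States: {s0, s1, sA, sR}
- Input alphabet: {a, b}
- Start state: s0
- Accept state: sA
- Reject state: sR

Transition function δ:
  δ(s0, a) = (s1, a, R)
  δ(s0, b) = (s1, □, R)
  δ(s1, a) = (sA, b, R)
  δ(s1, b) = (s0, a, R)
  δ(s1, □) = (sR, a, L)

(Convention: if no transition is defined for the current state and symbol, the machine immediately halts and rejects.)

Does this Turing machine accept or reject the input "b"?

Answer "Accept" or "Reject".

Execution trace:
Initial: [s0]b
Step 1: δ(s0, b) = (s1, □, R) → □[s1]□
Step 2: δ(s1, □) = (sR, a, L) → [sR]□a

The machine reaches the reject state sR and halts.

Answer: Reject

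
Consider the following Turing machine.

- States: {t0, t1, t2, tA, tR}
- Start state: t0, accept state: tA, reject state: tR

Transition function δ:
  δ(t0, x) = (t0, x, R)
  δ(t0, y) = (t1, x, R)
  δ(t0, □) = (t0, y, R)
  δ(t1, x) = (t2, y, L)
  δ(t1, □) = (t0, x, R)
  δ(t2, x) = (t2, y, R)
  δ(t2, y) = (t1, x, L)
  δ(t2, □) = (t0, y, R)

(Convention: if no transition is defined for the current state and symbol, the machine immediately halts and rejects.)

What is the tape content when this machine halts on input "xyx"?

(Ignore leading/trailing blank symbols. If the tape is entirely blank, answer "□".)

Execution trace:
Initial: [t0]xyx
Step 1: δ(t0, x) = (t0, x, R) → x[t0]yx
Step 2: δ(t0, y) = (t1, x, R) → xx[t1]x
Step 3: δ(t1, x) = (t2, y, L) → x[t2]xy
Step 4: δ(t2, x) = (t2, y, R) → xy[t2]y
Step 5: δ(t2, y) = (t1, x, L) → x[t1]yx

No transition is defined for δ(t1, y). By convention the machine halts and rejects.

Final tape (ignoring leading/trailing blanks): xyx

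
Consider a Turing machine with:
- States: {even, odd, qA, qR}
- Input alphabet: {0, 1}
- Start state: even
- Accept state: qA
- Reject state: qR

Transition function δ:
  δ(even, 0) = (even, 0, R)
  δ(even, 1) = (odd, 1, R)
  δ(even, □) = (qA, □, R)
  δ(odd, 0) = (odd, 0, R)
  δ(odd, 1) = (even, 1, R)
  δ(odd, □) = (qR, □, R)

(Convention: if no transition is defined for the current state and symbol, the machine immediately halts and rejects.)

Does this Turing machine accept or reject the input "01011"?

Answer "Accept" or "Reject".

Execution trace:
Initial: [even]01011
Step 1: δ(even, 0) = (even, 0, R) → 0[even]1011
Step 2: δ(even, 1) = (odd, 1, R) → 01[odd]011
Step 3: δ(odd, 0) = (odd, 0, R) → 010[odd]11
Step 4: δ(odd, 1) = (even, 1, R) → 0101[even]1
Step 5: δ(even, 1) = (odd, 1, R) → 01011[odd]□
Step 6: δ(odd, □) = (qR, □, R) → 01011□[qR]□

The machine reaches the reject state qR and halts.

Answer: Reject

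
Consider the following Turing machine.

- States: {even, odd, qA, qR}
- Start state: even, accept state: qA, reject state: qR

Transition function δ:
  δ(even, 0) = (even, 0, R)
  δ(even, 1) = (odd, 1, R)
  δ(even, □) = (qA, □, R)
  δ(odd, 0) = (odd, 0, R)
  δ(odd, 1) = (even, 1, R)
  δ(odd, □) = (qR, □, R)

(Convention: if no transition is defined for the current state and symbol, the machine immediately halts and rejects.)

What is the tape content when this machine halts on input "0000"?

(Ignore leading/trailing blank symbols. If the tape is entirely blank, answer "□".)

Execution trace:
Initial: [even]0000
Step 1: δ(even, 0) = (even, 0, R) → 0[even]000
Step 2: δ(even, 0) = (even, 0, R) → 00[even]00
Step 3: δ(even, 0) = (even, 0, R) → 000[even]0
Step 4: δ(even, 0) = (even, 0, R) → 0000[even]□
Step 5: δ(even, □) = (qA, □, R) → 0000□[qA]□

The machine reaches the accept state qA and halts.

Final tape (ignoring leading/trailing blanks): 0000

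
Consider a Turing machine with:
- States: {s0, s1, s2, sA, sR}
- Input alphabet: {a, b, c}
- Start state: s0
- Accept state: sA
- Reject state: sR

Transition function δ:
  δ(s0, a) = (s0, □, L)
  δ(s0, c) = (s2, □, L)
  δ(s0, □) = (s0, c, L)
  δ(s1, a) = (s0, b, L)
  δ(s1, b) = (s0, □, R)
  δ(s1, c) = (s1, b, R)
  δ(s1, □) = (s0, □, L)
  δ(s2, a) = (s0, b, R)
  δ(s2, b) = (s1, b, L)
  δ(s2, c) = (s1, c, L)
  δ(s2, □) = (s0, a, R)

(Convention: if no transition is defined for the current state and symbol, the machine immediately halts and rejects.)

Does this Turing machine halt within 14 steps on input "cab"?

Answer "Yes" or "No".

Execution trace:
Initial: [s0]cab
Step 1: δ(s0, c) = (s2, □, L) → [s2]□□ab
Step 2: δ(s2, □) = (s0, a, R) → a[s0]□ab
Step 3: δ(s0, □) = (s0, c, L) → [s0]acab
Step 4: δ(s0, a) = (s0, □, L) → [s0]□□cab
Step 5: δ(s0, □) = (s0, c, L) → [s0]□c□cab
Step 6: δ(s0, □) = (s0, c, L) → [s0]□cc□cab
Step 7: δ(s0, □) = (s0, c, L) → [s0]□ccc□cab
Step 8: δ(s0, □) = (s0, c, L) → [s0]□cccc□cab
Step 9: δ(s0, □) = (s0, c, L) → [s0]□ccccc□cab
Step 10: δ(s0, □) = (s0, c, L) → [s0]□cccccc□cab
Step 11: δ(s0, □) = (s0, c, L) → [s0]□ccccccc□cab
Step 12: δ(s0, □) = (s0, c, L) → [s0]□cccccccc□cab
Step 13: δ(s0, □) = (s0, c, L) → [s0]□ccccccccc□cab
Step 14: δ(s0, □) = (s0, c, L) → [s0]□cccccccccc□cab

The machine has not reached a halting state after 14 steps.
The machine did not halt within the 14-step bound.

Answer: No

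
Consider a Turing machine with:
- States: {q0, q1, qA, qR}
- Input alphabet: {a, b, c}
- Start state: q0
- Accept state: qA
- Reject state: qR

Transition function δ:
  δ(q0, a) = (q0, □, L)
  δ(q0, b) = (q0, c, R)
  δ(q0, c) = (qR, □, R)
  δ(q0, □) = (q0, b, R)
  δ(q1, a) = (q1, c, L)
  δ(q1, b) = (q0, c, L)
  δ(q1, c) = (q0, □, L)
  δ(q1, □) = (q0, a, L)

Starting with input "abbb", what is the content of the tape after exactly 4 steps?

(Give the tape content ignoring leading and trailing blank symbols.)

Execution trace:
Initial: [q0]abbb
Step 1: δ(q0, a) = (q0, □, L) → [q0]□□bbb
Step 2: δ(q0, □) = (q0, b, R) → b[q0]□bbb
Step 3: δ(q0, □) = (q0, b, R) → bb[q0]bbb
Step 4: δ(q0, b) = (q0, c, R) → bbc[q0]bb

After 4 steps, the tape (ignoring leading/trailing blanks) is: bbcbb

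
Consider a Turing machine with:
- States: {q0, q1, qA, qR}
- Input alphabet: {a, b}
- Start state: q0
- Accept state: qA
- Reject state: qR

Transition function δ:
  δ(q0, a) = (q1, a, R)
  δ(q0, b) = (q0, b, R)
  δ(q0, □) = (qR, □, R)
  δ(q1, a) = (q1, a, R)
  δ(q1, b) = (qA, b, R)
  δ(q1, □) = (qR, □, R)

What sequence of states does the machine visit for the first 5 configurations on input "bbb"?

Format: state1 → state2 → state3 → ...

Execution trace:
Initial: [q0]bbb
Step 1: δ(q0, b) = (q0, b, R) → b[q0]bb
Step 2: δ(q0, b) = (q0, b, R) → bb[q0]b
Step 3: δ(q0, b) = (q0, b, R) → bbb[q0]□
Step 4: δ(q0, □) = (qR, □, R) → bbb□[qR]□

The machine reaches the reject state qR and halts.

State sequence: q0 → q0 → q0 → q0 → qR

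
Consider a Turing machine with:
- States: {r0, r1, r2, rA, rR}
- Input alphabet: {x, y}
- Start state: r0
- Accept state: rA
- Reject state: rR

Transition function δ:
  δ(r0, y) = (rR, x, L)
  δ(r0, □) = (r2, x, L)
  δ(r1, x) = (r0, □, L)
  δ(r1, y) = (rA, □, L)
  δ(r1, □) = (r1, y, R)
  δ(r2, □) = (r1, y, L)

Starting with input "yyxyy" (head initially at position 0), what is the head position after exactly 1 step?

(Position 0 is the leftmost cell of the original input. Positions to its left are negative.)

Execution trace (head position shown):
Step 0: [r0]yyxyy  (head at position 0)
Step 1: move left → [rR]□xyxyy  (head at position -1)

After 1 step, the head is at position -1.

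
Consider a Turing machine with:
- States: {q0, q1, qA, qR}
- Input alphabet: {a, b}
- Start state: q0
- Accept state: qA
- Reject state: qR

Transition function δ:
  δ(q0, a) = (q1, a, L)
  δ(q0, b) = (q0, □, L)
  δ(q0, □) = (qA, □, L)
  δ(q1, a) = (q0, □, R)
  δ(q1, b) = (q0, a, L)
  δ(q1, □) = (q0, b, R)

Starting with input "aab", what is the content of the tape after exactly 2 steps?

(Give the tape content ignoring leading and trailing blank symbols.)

Execution trace:
Initial: [q0]aab
Step 1: δ(q0, a) = (q1, a, L) → [q1]□aab
Step 2: δ(q1, □) = (q0, b, R) → b[q0]aab

After 2 steps, the tape (ignoring leading/trailing blanks) is: baab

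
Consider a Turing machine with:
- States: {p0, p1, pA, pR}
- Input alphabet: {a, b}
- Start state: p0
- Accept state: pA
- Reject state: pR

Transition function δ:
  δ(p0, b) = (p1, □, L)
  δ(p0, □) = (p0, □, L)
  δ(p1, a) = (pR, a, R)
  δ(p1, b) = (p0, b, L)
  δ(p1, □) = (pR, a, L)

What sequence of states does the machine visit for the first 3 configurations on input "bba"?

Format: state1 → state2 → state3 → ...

Execution trace:
Initial: [p0]bba
Step 1: δ(p0, b) = (p1, □, L) → [p1]□□ba
Step 2: δ(p1, □) = (pR, a, L) → [pR]□a□ba

The machine reaches the reject state pR and halts.

State sequence: p0 → p1 → pR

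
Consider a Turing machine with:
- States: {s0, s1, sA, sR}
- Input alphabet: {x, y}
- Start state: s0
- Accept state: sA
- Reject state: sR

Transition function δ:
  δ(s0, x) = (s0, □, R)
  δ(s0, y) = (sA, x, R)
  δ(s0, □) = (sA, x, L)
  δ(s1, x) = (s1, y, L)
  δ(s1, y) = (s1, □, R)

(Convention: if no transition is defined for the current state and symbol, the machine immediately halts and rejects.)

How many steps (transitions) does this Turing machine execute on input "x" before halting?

Execution trace:
Initial: [s0]x
Step 1: δ(s0, x) = (s0, □, R) → □[s0]□
Step 2: δ(s0, □) = (sA, x, L) → [sA]□x

The machine reaches the accept state sA and halts.

The machine executed 2 steps before halting.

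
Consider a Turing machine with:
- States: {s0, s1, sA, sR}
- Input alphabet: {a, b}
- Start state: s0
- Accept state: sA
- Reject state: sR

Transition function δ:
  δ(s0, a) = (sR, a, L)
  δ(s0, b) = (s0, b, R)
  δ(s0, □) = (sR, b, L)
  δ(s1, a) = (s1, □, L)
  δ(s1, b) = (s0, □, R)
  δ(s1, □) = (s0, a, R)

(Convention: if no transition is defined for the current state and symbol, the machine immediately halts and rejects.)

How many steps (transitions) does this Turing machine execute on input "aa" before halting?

Execution trace:
Initial: [s0]aa
Step 1: δ(s0, a) = (sR, a, L) → [sR]□aa

The machine reaches the reject state sR and halts.

The machine executed 1 step before halting.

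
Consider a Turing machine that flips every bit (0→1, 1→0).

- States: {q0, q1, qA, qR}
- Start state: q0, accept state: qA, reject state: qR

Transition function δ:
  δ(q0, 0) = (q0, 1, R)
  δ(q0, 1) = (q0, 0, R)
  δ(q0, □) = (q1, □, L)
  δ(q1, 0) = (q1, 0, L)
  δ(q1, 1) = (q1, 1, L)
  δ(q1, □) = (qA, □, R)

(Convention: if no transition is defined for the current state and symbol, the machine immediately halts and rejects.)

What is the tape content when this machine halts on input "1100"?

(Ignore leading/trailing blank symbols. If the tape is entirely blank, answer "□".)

Execution trace:
Initial: [q0]1100
Step 1: δ(q0, 1) = (q0, 0, R) → 0[q0]100
Step 2: δ(q0, 1) = (q0, 0, R) → 00[q0]00
Step 3: δ(q0, 0) = (q0, 1, R) → 001[q0]0
Step 4: δ(q0, 0) = (q0, 1, R) → 0011[q0]□
Step 5: δ(q0, □) = (q1, □, L) → 001[q1]1□
Step 6: δ(q1, 1) = (q1, 1, L) → 00[q1]11□
Step 7: δ(q1, 1) = (q1, 1, L) → 0[q1]011□
Step 8: δ(q1, 0) = (q1, 0, L) → [q1]0011□
Step 9: δ(q1, 0) = (q1, 0, L) → [q1]□0011□
Step 10: δ(q1, □) = (qA, □, R) → □[qA]0011□

The machine reaches the accept state qA and halts.

Final tape (ignoring leading/trailing blanks): 0011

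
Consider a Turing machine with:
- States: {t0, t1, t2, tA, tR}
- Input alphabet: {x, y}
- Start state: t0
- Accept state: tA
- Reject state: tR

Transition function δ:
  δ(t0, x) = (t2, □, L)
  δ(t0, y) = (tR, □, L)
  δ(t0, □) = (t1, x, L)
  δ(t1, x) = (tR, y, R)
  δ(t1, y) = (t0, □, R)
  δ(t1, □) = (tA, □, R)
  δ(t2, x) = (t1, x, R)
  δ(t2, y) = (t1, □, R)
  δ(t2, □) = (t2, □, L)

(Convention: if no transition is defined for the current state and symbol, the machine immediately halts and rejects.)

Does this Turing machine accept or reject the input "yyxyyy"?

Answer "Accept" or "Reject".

Execution trace:
Initial: [t0]yyxyyy
Step 1: δ(t0, y) = (tR, □, L) → [tR]□□yxyyy

The machine reaches the reject state tR and halts.

Answer: Reject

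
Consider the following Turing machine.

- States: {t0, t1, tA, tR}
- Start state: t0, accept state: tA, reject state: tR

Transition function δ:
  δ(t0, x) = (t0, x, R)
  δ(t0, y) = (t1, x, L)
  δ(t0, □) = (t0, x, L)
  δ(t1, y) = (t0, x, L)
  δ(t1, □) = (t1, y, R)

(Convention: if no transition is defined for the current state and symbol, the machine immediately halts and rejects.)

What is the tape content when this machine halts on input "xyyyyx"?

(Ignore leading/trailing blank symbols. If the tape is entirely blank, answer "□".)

Execution trace:
Initial: [t0]xyyyyx
Step 1: δ(t0, x) = (t0, x, R) → x[t0]yyyyx
Step 2: δ(t0, y) = (t1, x, L) → [t1]xxyyyx

No transition is defined for δ(t1, x). By convention the machine halts and rejects.

Final tape (ignoring leading/trailing blanks): xxyyyx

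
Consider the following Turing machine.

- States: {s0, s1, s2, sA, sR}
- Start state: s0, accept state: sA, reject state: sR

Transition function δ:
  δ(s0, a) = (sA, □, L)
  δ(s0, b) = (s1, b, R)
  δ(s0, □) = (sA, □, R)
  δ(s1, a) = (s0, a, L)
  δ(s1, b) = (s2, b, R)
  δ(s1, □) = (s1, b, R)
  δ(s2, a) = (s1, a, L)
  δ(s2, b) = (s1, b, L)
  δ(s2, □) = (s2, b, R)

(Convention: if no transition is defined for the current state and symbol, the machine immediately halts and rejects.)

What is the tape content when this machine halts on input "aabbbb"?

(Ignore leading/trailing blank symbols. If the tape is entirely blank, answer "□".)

Execution trace:
Initial: [s0]aabbbb
Step 1: δ(s0, a) = (sA, □, L) → [sA]□□abbbb

The machine reaches the accept state sA and halts.

Final tape (ignoring leading/trailing blanks): abbbb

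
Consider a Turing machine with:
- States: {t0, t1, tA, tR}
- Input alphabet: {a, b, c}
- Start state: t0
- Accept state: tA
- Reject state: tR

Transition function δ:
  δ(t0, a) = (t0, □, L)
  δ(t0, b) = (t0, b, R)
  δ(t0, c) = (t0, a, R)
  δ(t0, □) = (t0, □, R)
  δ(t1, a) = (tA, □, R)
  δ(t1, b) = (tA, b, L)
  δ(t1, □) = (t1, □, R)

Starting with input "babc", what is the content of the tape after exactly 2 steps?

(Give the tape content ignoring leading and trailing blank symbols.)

Execution trace:
Initial: [t0]babc
Step 1: δ(t0, b) = (t0, b, R) → b[t0]abc
Step 2: δ(t0, a) = (t0, □, L) → [t0]b□bc

After 2 steps, the tape (ignoring leading/trailing blanks) is: b□bc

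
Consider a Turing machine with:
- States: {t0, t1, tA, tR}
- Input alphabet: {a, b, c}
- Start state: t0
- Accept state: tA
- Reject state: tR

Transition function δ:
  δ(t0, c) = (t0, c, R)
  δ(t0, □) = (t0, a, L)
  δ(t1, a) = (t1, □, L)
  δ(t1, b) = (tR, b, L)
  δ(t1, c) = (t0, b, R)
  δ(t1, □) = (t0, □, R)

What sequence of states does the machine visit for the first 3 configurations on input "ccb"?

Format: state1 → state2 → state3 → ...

Execution trace:
Initial: [t0]ccb
Step 1: δ(t0, c) = (t0, c, R) → c[t0]cb
Step 2: δ(t0, c) = (t0, c, R) → cc[t0]b

No transition is defined for δ(t0, b). By convention the machine halts and rejects.

State sequence: t0 → t0 → t0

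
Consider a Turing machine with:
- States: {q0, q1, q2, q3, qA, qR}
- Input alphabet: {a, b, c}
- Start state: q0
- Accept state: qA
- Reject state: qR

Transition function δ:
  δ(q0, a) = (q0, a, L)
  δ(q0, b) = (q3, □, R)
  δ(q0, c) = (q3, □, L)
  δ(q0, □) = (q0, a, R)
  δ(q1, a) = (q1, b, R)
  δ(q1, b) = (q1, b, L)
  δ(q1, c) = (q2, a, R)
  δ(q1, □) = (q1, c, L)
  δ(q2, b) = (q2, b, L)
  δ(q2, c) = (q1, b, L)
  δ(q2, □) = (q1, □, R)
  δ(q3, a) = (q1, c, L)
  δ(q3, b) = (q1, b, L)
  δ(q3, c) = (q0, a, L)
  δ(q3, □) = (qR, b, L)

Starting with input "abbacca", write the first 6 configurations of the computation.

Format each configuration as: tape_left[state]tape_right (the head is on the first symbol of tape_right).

Transitions applied:
Step 1: δ(q0, a) = (q0, a, L)
Step 2: δ(q0, □) = (q0, a, R)
Step 3: δ(q0, a) = (q0, a, L)
Step 4: δ(q0, a) = (q0, a, L)
Step 5: δ(q0, □) = (q0, a, R)

The first 6 configurations are:
[q0]abbacca ⊢ [q0]□abbacca ⊢ a[q0]abbacca ⊢ [q0]aabbacca ⊢ [q0]□aabbacca ⊢ a[q0]aabbacca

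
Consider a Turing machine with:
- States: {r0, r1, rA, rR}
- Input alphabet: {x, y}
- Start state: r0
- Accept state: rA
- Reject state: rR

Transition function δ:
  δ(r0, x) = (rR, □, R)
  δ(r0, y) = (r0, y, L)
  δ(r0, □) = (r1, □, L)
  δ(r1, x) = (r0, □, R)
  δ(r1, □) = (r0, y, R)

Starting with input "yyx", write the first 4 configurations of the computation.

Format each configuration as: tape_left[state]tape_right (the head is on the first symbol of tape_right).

Transitions applied:
Step 1: δ(r0, y) = (r0, y, L)
Step 2: δ(r0, □) = (r1, □, L)
Step 3: δ(r1, □) = (r0, y, R)

The first 4 configurations are:
[r0]yyx ⊢ [r0]□yyx ⊢ [r1]□□yyx ⊢ y[r0]□yyx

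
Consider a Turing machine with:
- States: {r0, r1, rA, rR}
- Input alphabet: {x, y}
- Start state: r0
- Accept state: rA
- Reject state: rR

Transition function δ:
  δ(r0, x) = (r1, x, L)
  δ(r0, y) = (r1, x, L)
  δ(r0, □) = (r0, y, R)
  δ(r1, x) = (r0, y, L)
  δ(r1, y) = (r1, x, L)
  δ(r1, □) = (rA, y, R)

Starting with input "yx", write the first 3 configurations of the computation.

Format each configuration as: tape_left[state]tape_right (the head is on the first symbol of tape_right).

Transitions applied:
Step 1: δ(r0, y) = (r1, x, L)
Step 2: δ(r1, □) = (rA, y, R)

The first 3 configurations are:
[r0]yx ⊢ [r1]□xx ⊢ y[rA]xx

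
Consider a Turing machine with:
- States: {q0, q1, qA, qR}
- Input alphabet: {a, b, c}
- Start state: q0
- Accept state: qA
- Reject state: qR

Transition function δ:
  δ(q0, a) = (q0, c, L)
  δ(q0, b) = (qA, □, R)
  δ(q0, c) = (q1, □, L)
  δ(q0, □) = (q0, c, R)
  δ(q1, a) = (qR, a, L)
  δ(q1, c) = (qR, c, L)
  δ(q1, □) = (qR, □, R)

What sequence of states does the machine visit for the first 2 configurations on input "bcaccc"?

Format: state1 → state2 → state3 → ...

Execution trace:
Initial: [q0]bcaccc
Step 1: δ(q0, b) = (qA, □, R) → □[qA]caccc

The machine reaches the accept state qA and halts.

State sequence: q0 → qA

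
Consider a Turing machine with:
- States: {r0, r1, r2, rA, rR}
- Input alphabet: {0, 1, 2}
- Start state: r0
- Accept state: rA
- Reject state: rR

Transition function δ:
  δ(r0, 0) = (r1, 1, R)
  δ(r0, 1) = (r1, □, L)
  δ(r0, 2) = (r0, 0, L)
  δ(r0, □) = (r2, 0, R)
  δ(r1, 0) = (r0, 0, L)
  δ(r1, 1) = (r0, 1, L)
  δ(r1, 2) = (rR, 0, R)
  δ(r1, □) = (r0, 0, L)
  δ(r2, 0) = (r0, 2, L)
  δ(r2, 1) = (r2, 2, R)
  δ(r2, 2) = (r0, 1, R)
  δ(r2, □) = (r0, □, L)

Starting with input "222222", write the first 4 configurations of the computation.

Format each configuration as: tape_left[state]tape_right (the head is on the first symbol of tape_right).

Transitions applied:
Step 1: δ(r0, 2) = (r0, 0, L)
Step 2: δ(r0, □) = (r2, 0, R)
Step 3: δ(r2, 0) = (r0, 2, L)

The first 4 configurations are:
[r0]222222 ⊢ [r0]□022222 ⊢ 0[r2]022222 ⊢ [r0]0222222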